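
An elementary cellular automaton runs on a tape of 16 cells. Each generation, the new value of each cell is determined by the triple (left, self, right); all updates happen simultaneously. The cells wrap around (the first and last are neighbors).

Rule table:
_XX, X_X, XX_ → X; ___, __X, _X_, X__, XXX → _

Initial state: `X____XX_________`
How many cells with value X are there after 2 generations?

2

_____XX_________
_____XX_________
count of X: 2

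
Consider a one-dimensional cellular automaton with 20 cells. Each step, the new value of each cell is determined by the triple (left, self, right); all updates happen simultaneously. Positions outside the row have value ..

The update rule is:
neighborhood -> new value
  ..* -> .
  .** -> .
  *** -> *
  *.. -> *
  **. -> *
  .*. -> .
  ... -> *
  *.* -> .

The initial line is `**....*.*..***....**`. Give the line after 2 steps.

..******..*..*****..

step 1: .****....*..*****..*
step 2: ..******..*..*****..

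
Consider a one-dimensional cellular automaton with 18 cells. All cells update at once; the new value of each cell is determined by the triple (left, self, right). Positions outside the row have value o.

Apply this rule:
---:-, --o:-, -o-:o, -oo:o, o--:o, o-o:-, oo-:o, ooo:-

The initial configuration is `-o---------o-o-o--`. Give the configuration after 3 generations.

-o-oo------o-o-oo-

-oo--------o-o-oo-
-ooo-------o-o-oo-
-o-oo------o-o-oo-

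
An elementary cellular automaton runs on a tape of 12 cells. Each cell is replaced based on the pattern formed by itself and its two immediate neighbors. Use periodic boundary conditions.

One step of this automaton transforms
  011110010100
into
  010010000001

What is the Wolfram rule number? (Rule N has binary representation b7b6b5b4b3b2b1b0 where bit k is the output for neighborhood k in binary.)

73

position 2: 111 → 0  (bit 7 = 0)
position 4: 110 → 1  (bit 6 = 1)
position 8: 101 → 0  (bit 5 = 0)
position 5: 100 → 0  (bit 4 = 0)
position 1: 011 → 1  (bit 3 = 1)
position 7: 010 → 0  (bit 2 = 0)
position 0: 001 → 0  (bit 1 = 0)
position 11: 000 → 1  (bit 0 = 1)
bits b7..b0 = 01001001 = 73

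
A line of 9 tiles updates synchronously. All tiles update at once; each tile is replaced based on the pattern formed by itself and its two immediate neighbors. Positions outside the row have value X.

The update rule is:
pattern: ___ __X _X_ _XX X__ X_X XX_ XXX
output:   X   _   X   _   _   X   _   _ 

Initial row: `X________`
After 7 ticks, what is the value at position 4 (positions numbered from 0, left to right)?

tick 1: __XXXXXX_
tick 2: ________X
tick 3: _XXXXXX__
tick 4: X________  (repeats tick 0; period 4)
tick 7: _XXXXXX__
position 4 holds X

X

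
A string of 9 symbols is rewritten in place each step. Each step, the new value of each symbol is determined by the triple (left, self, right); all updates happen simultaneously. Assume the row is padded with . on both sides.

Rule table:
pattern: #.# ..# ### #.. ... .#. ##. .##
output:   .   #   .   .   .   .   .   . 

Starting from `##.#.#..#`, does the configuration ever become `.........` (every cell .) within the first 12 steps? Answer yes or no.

yes

.......#.
......#..
.....#...
....#....
...#.....
..#......
.#.......
#........
.........
all cells are . at step 9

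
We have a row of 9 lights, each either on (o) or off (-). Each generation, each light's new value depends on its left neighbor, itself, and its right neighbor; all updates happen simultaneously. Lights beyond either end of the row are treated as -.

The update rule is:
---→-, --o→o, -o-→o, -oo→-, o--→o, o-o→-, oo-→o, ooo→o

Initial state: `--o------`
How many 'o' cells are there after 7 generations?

5

-ooo-----
o-ooo----
o--ooo---
ooo-ooo--
-oo--ooo-
o-ooo-ooo
o--oo--oo
count of o: 5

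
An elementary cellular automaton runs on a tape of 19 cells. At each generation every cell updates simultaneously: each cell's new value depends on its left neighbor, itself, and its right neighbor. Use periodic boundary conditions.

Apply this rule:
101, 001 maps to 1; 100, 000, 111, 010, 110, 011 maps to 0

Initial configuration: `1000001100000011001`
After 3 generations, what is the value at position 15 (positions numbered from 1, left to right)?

0000010000000100010
0000100000001000100
0001000000010001000
position 15 holds 0

0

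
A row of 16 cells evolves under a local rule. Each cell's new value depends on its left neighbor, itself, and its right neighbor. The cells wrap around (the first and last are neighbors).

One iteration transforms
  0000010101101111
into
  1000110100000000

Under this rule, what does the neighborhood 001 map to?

1

At position 4 the neighborhood is 001; the next row has 1 there.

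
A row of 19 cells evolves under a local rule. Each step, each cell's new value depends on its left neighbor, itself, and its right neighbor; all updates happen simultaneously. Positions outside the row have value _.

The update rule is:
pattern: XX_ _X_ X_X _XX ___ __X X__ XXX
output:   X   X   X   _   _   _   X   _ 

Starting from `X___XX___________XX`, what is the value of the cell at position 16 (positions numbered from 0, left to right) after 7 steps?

XX___XX___________X
_XX___XX__________X
__XX___XX_________X
___XX___XX________X
____XX___XX_______X
_____XX___XX______X
______XX___XX_____X
position 16 holds _

_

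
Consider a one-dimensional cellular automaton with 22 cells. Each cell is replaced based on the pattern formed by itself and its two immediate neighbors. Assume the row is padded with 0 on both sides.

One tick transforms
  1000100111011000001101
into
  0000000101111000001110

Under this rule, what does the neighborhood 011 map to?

1

At position 7 the neighborhood is 011; the next row has 1 there.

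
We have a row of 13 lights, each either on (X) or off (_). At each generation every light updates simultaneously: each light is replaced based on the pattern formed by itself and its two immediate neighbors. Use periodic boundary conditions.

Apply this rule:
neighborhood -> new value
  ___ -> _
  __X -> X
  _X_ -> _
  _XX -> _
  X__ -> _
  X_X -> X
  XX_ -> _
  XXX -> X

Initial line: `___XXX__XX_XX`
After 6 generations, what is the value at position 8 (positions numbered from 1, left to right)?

_

__X_X__X__X__
_X_X__X__X___
X_X__X__X____
_X__X__X____X
X__X__X____X_
__X__X____X_X
position 8 holds _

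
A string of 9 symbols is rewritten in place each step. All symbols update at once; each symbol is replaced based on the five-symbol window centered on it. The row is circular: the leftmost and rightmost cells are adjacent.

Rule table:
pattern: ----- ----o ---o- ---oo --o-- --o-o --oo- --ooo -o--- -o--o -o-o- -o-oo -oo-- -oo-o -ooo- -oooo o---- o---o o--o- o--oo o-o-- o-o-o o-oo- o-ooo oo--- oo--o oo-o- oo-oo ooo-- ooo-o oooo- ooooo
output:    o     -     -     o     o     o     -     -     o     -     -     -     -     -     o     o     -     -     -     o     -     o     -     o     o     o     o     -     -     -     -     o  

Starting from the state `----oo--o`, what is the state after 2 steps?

o--o--o-o
-o-o--o--

-o-o--o--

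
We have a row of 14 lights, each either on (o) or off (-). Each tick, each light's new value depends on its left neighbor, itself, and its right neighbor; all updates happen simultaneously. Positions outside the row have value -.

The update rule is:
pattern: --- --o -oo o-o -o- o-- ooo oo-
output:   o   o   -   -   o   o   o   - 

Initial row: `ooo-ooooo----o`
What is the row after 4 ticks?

-o---ooo-ooooo
ooooo-o---ooo-
-ooo--oooo-o-o
o-o-oo-oo--o-o

o-o-oo-oo--o-o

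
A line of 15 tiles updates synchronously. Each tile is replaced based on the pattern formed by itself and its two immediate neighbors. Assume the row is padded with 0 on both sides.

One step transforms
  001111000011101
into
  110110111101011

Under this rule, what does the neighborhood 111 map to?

1

At position 3 the neighborhood is 111; the next row has 1 there.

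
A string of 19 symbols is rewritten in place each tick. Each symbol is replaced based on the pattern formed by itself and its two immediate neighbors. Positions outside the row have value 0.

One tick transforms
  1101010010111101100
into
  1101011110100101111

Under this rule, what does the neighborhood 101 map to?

0

At position 2 the neighborhood is 101; the next row has 0 there.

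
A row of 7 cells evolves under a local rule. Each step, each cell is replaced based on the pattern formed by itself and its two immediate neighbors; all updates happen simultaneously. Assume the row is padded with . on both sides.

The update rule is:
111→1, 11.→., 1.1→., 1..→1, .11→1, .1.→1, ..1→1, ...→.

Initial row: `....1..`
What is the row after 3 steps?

...111.
..111.1
.111..1

.111..1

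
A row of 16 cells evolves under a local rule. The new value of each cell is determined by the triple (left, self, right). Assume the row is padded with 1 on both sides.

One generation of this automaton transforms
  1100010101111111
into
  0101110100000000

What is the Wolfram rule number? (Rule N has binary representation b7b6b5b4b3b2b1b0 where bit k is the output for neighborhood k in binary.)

71

position 0: 111 → 0  (bit 7 = 0)
position 1: 110 → 1  (bit 6 = 1)
position 6: 101 → 0  (bit 5 = 0)
position 2: 100 → 0  (bit 4 = 0)
position 9: 011 → 0  (bit 3 = 0)
position 5: 010 → 1  (bit 2 = 1)
position 4: 001 → 1  (bit 1 = 1)
position 3: 000 → 1  (bit 0 = 1)
bits b7..b0 = 01000111 = 71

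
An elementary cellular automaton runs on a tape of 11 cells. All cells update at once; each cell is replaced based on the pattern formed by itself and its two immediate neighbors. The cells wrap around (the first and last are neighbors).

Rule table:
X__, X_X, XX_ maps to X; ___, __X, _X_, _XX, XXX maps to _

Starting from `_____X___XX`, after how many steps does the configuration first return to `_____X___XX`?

X_____X___X
XX_____X___
_XX_____X__
__XX_____X_
___XX_____X
X___XX_____
_X___XX____
__X___XX___
___X___XX__
____X___XX_
_____X___XX

11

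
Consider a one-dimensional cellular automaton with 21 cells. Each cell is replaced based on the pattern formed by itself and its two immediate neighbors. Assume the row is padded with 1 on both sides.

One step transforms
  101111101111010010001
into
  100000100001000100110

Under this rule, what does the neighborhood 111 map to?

0

At position 3 the neighborhood is 111; the next row has 0 there.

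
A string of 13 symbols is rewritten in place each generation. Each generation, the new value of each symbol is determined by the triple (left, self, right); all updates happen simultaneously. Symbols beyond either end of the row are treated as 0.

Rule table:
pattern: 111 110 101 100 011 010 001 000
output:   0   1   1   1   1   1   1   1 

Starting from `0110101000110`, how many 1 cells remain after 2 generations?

1111111111111
1000000000001
count of 1: 2

2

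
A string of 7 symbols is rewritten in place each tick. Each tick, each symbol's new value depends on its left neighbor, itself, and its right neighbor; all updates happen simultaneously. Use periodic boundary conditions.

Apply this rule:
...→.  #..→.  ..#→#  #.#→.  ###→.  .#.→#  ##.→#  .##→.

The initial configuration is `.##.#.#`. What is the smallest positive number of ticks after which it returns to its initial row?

..#.#.#
.##.#.#

2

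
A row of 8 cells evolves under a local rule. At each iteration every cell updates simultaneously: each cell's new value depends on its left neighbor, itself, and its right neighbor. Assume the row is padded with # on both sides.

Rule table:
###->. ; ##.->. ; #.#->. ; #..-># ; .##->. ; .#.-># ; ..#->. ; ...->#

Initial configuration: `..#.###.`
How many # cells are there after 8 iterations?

#.#.....
..#####.
#.......
.######.
........
#######.
........  (repeats iteration 5; period 2)
iteration 8: #######.
count of #: 7

7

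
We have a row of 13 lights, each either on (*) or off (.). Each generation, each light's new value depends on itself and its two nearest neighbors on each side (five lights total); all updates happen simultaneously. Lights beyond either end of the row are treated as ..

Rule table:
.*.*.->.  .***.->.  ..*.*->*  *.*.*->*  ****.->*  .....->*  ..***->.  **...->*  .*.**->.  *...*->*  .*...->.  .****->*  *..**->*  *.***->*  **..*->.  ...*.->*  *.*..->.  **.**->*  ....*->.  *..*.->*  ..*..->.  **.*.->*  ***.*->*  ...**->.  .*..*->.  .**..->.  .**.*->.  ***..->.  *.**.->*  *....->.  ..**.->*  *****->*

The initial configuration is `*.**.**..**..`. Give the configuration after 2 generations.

*.*.*..**.*..

*.*.**..**.*.
*.*.*..**.*..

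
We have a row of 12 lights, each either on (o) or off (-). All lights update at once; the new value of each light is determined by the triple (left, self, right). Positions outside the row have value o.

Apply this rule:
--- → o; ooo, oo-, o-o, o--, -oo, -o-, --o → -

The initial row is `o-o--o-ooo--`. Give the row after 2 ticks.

-oooooooooo-

------------
-oooooooooo-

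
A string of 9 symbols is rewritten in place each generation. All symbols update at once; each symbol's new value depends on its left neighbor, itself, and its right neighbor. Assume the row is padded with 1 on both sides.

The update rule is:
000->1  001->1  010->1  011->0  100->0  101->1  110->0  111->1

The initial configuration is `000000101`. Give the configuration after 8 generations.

011111110
101111101
010111010
111010111
110111011
101010101
011111110  (repeats generation 1; period 6)
generation 8: 101111101

101111101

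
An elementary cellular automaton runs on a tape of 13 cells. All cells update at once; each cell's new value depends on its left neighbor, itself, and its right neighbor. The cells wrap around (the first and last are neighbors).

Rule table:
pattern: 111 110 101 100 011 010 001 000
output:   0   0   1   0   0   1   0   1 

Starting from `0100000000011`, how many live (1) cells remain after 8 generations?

7

1101111111000
0010000000010
1010111111010
1111000000111
0000011110000
1111000000111  (repeats generation 4; period 2)
generation 8: 1111000000111
count of 1: 7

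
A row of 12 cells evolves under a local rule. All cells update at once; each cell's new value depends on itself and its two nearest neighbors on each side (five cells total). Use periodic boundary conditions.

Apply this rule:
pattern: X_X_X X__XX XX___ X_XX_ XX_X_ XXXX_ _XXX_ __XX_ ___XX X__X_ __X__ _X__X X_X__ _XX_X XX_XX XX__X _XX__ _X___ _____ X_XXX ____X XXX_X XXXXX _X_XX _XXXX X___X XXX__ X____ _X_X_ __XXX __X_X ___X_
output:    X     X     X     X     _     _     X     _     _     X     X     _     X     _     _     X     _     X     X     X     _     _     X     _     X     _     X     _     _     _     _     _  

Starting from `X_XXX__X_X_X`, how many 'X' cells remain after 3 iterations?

7

iteration 1: __XXXXX__X_X
iteration 2: _X_XX_XXX__X
iteration 3: _X_X__XXXXX_
count of X: 7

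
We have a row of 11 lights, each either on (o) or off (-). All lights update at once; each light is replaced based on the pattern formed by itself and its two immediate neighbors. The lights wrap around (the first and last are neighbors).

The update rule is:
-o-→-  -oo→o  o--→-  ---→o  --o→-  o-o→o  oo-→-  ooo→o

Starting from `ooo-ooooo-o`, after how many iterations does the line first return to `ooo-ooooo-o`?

oo-ooooo-oo
o-ooooo-ooo
-ooooo-oooo
ooooo-oooo-
oooo-oooo-o
ooo-oooo-oo
oo-oooo-ooo
o-oooo-oooo
-oooo-ooooo
oooo-ooooo-
ooo-ooooo-o

11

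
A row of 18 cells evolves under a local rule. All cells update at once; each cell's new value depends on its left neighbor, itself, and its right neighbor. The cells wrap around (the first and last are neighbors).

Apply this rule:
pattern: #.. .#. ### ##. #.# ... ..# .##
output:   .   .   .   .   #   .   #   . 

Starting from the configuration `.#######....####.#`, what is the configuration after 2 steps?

..........#....#.#

#..........#....#.
..........#....#.#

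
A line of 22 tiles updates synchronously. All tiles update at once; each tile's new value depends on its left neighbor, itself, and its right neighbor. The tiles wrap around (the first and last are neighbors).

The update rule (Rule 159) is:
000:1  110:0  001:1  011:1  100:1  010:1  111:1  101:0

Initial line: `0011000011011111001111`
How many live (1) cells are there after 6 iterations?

1110111110011110111110
1100111101111100111100
1011111001111011111011
0011110111110011110011
1111100111101111101110
1111011111001111001100
count of 1: 15

15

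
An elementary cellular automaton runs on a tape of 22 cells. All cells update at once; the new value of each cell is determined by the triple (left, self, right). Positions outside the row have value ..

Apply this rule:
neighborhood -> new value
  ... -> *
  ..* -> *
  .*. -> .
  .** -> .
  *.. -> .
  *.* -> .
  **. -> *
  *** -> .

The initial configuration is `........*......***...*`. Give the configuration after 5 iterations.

********..*****..*.**.
.......*.*....*.*...*.
*******....***....**..
......*.***..*.***.*.*
******....*.*....*....

******....*.*....*....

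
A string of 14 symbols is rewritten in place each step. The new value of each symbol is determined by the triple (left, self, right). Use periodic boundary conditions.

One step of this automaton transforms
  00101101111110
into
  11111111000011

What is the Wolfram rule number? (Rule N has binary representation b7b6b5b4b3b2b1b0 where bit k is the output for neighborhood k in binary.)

position 8: 111 → 0  (bit 7 = 0)
position 5: 110 → 1  (bit 6 = 1)
position 3: 101 → 1  (bit 5 = 1)
position 13: 100 → 1  (bit 4 = 1)
position 4: 011 → 1  (bit 3 = 1)
position 2: 010 → 1  (bit 2 = 1)
position 1: 001 → 1  (bit 1 = 1)
position 0: 000 → 1  (bit 0 = 1)
bits b7..b0 = 01111111 = 127

127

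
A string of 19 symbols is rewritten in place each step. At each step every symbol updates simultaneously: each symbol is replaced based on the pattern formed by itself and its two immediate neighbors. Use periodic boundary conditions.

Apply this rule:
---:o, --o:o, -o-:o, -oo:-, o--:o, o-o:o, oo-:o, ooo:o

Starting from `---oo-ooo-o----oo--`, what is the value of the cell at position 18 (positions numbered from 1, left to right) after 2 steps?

o

ooo-oo-oooooooo-ooo
oooo-oo-oooooooo-oo
position 18 holds o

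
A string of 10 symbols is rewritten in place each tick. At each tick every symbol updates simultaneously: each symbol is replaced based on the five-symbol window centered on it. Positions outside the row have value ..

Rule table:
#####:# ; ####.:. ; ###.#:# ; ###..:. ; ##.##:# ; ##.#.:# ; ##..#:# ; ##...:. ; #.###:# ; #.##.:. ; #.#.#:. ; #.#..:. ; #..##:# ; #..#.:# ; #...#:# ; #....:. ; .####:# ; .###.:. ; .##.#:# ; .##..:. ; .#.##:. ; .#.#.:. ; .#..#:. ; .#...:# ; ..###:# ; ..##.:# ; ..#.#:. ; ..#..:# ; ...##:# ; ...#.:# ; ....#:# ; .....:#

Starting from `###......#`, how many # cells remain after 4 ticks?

6

#....#####
##.#####..
######....
####....##
count of #: 6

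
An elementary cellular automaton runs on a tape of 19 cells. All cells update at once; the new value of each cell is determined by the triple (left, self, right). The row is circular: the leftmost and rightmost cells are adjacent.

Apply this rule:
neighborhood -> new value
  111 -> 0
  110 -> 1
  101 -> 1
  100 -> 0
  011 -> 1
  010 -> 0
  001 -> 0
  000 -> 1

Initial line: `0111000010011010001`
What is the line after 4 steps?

step 1: 1101011000011100100
step 2: 1110111011010100000
step 3: 1011101111101001110
step 4: 0110111000110001011

0110111000110001011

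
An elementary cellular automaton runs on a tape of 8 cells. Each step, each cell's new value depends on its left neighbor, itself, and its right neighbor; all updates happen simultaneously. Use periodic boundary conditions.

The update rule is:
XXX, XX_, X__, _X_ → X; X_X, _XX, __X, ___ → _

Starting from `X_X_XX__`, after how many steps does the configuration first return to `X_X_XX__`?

8

step 1: X_X__XX_
step 2: X_XX__X_
step 3: X__XX_X_
step 4: XX__X_X_
step 5: _XX_X_X_
step 6: __X_X_XX
step 7: X_X_X__X
step 8: X_X_XX__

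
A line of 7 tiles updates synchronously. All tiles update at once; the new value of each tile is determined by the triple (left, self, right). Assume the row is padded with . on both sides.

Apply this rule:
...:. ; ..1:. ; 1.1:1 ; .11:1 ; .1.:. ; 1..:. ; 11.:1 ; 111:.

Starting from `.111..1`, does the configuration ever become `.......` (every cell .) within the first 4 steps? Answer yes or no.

.1.1...
..1....
.......
all cells are . at step 3

yes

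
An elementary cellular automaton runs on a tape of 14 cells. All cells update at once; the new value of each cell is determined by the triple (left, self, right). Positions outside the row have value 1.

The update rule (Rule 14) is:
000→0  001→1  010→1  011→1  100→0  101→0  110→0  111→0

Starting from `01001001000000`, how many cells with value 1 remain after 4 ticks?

5

01011011000001
01010010000011
01010110000110
01010100001100
count of 1: 5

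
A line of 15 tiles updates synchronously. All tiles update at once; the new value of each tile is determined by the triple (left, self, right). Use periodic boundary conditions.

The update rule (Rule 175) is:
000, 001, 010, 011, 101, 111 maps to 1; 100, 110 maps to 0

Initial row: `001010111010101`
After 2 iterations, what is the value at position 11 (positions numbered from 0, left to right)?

1

011111110111111
111111101111110
position 11 holds 1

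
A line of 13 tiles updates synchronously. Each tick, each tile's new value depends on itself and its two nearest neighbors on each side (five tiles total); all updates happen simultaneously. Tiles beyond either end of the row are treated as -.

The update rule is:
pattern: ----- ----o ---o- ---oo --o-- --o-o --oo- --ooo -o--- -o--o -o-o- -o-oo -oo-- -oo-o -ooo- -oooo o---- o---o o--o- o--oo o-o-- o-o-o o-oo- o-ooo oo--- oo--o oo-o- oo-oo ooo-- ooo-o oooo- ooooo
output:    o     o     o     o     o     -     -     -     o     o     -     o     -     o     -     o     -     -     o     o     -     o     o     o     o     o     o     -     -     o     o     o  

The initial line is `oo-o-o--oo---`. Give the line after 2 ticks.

-ooo--oo--o-o
o---oo--oo---

o---oo--oo---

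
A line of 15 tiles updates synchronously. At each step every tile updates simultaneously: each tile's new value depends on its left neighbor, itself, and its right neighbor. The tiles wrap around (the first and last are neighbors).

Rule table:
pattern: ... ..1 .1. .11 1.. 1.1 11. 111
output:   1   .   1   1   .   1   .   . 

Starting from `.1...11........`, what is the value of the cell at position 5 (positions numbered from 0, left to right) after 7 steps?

.1.1.1..1111111
111111..1......
1.......1.1111.
1.11111.111...1
.11....11...1.1
11..11.1..1.111
....1.11..111..
position 5 holds .

.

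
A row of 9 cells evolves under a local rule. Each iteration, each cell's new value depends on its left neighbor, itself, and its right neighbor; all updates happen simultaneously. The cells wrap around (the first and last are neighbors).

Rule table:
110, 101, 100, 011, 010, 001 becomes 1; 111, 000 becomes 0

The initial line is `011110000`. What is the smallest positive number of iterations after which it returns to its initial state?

110011000
111111101
000000111
100001101
110011111
011110000

6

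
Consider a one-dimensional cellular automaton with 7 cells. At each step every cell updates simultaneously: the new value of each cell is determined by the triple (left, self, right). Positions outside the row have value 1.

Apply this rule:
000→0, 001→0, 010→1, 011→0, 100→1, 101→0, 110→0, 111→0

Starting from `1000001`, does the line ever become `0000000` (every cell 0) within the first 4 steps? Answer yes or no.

no

0100000
0110000
0001000
1001100
step 4 is 1001100, still not uniform 0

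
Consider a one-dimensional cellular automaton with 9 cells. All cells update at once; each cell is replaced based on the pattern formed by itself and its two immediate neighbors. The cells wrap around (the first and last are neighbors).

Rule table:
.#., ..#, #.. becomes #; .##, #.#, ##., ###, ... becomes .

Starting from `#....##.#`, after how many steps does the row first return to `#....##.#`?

.#..#....
######...
......#.#
#....##.#

4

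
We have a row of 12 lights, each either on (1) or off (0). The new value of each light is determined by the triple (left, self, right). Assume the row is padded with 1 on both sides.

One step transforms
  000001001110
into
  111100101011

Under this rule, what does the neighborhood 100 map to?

1

At position 0 the neighborhood is 100; the next row has 1 there.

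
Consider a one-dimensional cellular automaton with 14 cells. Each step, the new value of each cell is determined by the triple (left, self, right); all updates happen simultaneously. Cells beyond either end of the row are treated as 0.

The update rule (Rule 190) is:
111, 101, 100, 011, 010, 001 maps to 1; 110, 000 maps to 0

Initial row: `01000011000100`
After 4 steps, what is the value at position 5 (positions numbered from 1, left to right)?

0

11100110101110
11011101111101
10111011111011
11110111110110
position 5 holds 0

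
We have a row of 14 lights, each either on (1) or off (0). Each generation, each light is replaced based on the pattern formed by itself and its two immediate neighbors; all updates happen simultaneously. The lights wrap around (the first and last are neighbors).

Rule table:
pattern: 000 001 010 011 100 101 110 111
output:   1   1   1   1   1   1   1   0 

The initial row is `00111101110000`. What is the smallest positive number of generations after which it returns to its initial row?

generation 1: 11100111011111
generation 2: 00111101110000

2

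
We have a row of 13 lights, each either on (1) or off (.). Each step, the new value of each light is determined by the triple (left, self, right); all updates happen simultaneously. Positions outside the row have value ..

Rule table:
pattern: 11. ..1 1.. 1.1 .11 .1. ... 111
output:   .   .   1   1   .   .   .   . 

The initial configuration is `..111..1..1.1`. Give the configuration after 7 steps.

step 1: .....1..1..1.
step 2: ......1..1..1
step 3: .......1..1..
step 4: ........1..1.
step 5: .........1..1
step 6: ..........1..
step 7: ...........1.

...........1.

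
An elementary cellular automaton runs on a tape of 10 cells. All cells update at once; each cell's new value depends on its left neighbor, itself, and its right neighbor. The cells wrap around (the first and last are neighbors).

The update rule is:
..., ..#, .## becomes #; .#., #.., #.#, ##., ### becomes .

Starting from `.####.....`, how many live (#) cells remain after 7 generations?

6

generation 1: ##....####
generation 2: ...####...
generation 3: ####....##
generation 4: .....####.
generation 5: ######....
generation 6: #......###
generation 7: ..######..
count of #: 6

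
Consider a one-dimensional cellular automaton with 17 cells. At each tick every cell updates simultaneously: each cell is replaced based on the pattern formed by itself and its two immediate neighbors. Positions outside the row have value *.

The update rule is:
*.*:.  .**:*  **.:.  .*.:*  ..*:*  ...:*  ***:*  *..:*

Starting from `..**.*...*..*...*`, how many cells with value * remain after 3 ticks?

***..************
**.**************
*..**************
count of *: 15

15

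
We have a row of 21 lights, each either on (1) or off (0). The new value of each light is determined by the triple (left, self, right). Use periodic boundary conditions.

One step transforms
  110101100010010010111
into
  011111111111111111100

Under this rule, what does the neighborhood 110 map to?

At position 1 the neighborhood is 110; the next row has 1 there.

1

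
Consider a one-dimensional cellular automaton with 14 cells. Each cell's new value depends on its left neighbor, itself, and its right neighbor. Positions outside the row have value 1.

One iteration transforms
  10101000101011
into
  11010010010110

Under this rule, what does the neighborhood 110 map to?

1

At position 0 the neighborhood is 110; the next row has 1 there.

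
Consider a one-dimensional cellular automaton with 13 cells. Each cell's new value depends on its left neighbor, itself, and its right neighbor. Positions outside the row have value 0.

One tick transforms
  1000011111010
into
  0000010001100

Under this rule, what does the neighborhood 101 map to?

1

At position 10 the neighborhood is 101; the next row has 1 there.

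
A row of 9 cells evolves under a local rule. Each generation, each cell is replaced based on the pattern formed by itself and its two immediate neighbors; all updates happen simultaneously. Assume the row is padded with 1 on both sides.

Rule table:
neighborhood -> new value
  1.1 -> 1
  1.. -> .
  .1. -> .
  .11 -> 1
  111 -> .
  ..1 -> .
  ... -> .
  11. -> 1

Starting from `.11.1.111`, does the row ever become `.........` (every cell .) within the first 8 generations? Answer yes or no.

1111.11..
...1111..
...1..1..
.........
all cells are . at generation 4

yes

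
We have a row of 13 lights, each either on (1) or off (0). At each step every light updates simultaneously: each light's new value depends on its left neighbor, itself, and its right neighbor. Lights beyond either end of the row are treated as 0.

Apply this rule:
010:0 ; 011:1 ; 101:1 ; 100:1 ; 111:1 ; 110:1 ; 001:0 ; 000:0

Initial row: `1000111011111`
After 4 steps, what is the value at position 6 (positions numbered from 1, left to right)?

0100111111111
0010111111111
0001111111111
0001111111111
position 6 holds 1

1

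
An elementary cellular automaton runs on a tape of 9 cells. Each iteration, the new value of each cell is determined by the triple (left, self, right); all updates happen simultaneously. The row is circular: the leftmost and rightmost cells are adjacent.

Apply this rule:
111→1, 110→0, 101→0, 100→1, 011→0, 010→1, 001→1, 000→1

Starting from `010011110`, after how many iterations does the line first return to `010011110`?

4

111101101
111000000
010111111
010011110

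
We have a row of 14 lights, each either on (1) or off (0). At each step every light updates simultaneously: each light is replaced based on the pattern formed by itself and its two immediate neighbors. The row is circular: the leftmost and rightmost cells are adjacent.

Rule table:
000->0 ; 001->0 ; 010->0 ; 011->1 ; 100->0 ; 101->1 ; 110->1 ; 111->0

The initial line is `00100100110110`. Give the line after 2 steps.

step 1: 00000000111110
step 2: 00000000100010

00000000100010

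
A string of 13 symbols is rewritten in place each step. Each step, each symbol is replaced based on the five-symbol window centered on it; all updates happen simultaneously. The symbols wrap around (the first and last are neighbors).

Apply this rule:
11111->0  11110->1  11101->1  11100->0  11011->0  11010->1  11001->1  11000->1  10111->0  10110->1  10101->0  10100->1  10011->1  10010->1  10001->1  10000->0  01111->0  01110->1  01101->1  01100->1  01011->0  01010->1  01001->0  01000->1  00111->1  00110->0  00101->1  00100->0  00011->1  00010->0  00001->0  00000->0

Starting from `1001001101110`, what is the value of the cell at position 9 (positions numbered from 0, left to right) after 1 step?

0

1010010100111
position 9 holds 0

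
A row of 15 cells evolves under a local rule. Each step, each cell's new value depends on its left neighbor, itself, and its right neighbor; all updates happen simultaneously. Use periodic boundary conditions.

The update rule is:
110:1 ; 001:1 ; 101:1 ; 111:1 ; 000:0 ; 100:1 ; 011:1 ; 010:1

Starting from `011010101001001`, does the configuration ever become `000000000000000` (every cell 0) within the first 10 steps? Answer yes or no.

step 1: 111111111111111
step 2: 111111111111111  (fixed point — unchanged through step 10)
step 10 is 111111111111111, still not uniform 0

no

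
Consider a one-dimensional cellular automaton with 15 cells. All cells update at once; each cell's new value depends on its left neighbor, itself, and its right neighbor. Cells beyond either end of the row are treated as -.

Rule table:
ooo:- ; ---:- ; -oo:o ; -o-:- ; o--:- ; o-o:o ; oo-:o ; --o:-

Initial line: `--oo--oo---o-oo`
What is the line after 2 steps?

--oo--oo----o-o

--oo--oo----ooo
--oo--oo----o-o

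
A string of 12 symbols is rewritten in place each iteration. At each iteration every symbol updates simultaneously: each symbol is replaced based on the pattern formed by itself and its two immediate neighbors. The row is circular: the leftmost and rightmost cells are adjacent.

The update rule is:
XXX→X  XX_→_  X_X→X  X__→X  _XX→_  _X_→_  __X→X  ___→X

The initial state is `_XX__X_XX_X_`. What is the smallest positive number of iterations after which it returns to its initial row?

2

X__XX_X__X_X
_XX__X_XX_X_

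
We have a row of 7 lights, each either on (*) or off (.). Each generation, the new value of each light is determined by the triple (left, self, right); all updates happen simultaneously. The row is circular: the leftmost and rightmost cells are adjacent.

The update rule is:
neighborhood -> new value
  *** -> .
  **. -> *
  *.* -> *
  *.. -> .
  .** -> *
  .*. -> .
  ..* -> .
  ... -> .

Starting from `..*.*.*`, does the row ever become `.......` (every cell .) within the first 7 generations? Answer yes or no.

yes

...*.*.
....*..
.......
all cells are . at generation 3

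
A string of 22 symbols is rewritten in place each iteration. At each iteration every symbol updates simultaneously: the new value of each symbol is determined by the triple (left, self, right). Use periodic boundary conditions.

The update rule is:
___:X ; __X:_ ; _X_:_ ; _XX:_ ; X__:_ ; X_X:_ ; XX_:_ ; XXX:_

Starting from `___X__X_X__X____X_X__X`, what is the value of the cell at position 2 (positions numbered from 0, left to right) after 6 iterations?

iteration 1: _X___________XX_______
iteration 2: ___XXXXXXXXX____XXXXXX
iteration 3: _X___________XX_______  (repeats iteration 1; period 2)
iteration 6: ___XXXXXXXXX____XXXXXX
position 2 holds _

_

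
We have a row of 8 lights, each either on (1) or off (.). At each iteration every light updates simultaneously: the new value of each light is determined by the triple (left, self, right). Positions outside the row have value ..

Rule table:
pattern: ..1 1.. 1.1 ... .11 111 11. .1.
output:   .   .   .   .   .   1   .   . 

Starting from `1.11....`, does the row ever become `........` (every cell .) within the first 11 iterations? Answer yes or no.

iteration 1: ........
all cells are . at iteration 1

yes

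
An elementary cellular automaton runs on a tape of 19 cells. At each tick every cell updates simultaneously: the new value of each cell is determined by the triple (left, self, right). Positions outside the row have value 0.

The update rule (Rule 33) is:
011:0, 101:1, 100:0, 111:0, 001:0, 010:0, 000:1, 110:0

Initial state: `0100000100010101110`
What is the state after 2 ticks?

0001110001001010000
1100000100000100111

1100000100000100111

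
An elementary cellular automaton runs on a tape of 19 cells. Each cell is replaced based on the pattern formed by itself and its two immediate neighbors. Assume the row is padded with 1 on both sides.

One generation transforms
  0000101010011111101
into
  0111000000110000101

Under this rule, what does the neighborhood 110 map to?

1

At position 16 the neighborhood is 110; the next row has 1 there.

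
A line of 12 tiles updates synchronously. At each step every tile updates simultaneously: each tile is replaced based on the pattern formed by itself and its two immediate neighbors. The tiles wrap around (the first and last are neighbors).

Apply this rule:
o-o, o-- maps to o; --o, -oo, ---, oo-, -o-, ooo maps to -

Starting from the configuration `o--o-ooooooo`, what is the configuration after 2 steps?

--o--o------

-o--o-------
--o--o------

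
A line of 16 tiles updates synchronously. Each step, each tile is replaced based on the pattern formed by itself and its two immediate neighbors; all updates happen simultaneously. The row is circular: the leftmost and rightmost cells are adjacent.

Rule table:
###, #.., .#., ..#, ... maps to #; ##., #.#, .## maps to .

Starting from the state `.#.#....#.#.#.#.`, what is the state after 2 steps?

#...####..#.#..#

##.######.#.#.##
#...####..#.#..#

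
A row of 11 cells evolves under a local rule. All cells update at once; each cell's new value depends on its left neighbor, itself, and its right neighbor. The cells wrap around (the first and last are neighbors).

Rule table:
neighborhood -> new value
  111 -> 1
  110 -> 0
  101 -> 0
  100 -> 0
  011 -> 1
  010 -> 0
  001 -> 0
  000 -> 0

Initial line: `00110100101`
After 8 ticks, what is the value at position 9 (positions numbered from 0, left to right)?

0

00100000000
00000000000
00000000000  (fixed point — unchanged through tick 8)
position 9 holds 0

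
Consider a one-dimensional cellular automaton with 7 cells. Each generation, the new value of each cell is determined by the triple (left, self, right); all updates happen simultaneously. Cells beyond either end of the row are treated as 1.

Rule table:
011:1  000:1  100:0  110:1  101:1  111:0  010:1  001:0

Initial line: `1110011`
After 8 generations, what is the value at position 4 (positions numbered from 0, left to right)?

0

0010010
0010011
0010010  (repeats generation 1; period 2)
generation 8: 0010011
position 4 holds 0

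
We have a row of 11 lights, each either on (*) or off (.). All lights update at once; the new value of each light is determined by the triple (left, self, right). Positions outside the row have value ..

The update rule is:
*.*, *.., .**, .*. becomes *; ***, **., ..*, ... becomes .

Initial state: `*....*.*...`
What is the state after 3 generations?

****.**..**

**...****..
*.*..*...*.
****.**..**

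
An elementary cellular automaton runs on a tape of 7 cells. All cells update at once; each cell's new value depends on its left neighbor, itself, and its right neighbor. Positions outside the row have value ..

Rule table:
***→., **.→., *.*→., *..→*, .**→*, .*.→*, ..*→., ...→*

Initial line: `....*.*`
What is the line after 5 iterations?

***.*.*

***.*.*
*...*.*
***.*.*  (repeats iteration 1; period 2)
iteration 5: ***.*.*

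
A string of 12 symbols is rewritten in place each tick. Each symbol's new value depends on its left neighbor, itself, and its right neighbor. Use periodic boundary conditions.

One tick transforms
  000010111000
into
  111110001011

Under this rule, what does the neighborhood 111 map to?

0

At position 7 the neighborhood is 111; the next row has 0 there.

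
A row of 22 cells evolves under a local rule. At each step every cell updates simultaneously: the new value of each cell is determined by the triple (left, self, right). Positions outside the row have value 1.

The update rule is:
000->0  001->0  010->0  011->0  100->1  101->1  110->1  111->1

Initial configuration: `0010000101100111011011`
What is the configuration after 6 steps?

step 1: 1001000010110011101101
step 2: 1100100001011001110110
step 3: 1110010000101100111011
step 4: 1111001000010110011101
step 5: 1111100100001011001110
step 6: 1111110010000101100111

1111110010000101100111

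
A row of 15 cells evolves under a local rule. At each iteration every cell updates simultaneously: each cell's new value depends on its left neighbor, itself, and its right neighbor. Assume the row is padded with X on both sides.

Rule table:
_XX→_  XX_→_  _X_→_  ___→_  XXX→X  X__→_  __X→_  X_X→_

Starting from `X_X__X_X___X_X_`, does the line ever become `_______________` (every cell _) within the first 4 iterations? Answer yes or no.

_______________
all cells are _ at iteration 1

yes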